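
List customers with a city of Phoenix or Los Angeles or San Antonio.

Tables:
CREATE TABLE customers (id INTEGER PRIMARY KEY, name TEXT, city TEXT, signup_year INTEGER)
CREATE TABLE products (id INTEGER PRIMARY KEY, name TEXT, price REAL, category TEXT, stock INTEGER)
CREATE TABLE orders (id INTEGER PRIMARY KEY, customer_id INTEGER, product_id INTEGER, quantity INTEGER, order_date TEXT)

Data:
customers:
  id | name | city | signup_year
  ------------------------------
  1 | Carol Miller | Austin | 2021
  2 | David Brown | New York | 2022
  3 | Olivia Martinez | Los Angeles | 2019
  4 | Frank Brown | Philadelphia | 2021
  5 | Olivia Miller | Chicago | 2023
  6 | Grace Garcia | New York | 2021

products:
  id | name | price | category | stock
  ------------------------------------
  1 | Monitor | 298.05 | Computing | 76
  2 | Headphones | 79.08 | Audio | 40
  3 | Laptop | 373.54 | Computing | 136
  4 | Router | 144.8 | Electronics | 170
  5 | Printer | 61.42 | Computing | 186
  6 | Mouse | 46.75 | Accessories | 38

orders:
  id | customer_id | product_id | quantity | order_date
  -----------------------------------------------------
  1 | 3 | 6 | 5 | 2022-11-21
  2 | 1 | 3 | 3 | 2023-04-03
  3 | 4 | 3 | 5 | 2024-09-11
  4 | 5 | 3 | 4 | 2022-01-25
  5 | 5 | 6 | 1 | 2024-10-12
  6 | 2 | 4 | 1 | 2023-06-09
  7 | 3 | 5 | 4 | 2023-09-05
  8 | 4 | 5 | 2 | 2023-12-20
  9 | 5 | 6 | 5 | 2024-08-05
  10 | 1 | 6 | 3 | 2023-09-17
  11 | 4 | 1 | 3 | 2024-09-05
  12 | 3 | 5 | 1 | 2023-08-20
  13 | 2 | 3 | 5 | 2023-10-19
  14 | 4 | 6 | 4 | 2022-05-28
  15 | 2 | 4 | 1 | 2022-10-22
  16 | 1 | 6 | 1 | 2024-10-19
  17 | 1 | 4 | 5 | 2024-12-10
SELECT name, city FROM customers WHERE city IN ('Phoenix', 'Los Angeles', 'San Antonio')

Execution result:
name | city
Olivia Martinez | Los Angeles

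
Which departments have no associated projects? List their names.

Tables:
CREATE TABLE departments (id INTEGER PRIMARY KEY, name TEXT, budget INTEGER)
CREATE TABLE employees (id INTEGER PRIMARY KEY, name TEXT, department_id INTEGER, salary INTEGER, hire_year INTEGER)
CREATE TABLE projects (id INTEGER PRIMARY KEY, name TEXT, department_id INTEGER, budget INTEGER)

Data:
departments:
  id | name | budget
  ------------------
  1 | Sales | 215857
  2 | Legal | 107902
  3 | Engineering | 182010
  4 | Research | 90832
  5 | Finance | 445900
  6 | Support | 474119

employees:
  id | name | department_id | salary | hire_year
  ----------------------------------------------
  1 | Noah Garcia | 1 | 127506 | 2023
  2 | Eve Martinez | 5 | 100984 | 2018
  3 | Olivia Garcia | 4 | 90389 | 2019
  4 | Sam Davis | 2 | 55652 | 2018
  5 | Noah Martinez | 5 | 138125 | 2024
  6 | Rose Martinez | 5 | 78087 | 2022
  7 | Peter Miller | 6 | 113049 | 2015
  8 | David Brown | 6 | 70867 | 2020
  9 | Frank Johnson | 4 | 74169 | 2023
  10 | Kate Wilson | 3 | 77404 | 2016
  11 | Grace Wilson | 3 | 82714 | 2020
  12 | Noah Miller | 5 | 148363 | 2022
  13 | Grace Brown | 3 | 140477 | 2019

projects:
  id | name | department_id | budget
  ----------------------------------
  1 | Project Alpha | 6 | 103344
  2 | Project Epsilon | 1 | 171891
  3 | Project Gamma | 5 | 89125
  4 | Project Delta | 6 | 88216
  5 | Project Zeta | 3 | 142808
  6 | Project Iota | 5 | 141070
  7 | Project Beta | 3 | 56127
SELECT p.name FROM departments p LEFT JOIN projects c ON c.department_id = p.id WHERE c.id IS NULL

Execution result:
name
Legal
Research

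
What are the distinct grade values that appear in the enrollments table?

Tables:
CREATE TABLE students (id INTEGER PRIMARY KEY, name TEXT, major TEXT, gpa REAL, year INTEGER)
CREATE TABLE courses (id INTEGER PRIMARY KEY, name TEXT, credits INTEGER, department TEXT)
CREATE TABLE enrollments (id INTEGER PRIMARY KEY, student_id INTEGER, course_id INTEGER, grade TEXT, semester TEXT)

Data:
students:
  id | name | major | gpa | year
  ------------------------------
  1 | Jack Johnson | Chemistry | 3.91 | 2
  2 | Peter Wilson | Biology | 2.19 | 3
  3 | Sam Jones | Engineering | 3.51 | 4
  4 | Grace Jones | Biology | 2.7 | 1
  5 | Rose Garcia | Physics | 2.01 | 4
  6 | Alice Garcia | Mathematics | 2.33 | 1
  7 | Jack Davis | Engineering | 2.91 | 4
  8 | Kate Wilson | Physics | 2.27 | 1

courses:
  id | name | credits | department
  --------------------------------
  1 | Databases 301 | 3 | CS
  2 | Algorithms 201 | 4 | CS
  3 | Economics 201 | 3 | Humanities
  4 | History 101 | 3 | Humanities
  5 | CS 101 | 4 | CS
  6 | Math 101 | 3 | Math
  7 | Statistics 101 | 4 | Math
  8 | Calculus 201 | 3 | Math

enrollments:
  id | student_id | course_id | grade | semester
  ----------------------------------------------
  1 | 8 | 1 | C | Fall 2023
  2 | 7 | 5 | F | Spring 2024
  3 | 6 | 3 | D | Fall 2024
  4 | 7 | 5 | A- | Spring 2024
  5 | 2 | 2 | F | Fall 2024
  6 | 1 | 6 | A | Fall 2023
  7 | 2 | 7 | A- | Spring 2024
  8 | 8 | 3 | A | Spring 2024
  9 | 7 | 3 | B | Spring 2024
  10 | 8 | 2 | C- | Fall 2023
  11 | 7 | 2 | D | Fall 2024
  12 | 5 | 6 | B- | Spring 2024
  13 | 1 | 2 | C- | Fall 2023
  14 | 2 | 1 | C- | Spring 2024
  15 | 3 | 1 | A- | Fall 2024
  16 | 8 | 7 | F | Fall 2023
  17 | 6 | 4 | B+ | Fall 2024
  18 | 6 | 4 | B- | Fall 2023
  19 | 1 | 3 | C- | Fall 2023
SELECT DISTINCT grade FROM enrollments

Execution result:
grade
C
F
D
A-
A
B
C-
B-
B+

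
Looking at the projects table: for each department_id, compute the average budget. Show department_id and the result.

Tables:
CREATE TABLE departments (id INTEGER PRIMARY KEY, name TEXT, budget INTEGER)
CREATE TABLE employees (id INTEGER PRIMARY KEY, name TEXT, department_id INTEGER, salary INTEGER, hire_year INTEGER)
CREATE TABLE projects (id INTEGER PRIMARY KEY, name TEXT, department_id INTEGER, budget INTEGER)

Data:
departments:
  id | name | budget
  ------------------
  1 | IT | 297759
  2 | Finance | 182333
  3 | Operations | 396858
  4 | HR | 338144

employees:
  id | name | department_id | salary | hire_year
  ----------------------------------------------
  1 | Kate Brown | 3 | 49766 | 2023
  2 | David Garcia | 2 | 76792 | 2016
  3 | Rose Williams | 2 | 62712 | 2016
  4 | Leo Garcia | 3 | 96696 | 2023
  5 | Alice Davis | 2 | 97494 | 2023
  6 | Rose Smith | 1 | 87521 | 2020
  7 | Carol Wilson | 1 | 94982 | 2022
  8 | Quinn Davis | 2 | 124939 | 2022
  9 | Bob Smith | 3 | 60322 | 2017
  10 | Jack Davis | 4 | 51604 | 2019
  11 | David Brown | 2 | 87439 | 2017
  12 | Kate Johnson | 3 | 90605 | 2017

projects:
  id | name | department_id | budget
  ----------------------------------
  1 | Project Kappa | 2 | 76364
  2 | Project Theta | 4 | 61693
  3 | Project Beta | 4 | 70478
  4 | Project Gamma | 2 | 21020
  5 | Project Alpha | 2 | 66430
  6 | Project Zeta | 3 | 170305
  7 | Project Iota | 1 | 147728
SELECT department_id, AVG(budget) AS avg_budget FROM projects GROUP BY department_id

Execution result:
department_id | avg_budget
1 | 147728.00
2 | 54604.67
3 | 170305.00
4 | 66085.50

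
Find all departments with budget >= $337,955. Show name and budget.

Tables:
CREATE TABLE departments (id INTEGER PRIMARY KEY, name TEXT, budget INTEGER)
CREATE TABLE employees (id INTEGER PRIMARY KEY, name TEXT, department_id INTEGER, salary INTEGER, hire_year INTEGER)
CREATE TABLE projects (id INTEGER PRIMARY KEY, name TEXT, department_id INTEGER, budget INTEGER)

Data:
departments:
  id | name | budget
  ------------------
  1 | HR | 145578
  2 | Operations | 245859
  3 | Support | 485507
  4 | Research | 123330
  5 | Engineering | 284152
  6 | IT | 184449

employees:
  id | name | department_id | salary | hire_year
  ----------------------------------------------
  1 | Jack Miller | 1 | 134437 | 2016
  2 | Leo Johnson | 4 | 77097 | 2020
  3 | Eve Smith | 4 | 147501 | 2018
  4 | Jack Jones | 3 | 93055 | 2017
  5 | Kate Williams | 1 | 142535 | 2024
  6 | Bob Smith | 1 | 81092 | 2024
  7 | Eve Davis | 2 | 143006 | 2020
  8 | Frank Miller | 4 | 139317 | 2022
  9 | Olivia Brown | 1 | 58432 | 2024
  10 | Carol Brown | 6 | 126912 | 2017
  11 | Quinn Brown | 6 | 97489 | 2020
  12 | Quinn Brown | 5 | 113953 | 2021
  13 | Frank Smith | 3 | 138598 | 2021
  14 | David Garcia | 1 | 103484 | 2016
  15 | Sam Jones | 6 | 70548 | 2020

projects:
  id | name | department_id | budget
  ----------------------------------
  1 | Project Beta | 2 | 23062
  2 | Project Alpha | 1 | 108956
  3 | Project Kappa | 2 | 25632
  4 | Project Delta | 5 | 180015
SELECT name, budget FROM departments WHERE budget >= 337955

Execution result:
name | budget
Support | 485507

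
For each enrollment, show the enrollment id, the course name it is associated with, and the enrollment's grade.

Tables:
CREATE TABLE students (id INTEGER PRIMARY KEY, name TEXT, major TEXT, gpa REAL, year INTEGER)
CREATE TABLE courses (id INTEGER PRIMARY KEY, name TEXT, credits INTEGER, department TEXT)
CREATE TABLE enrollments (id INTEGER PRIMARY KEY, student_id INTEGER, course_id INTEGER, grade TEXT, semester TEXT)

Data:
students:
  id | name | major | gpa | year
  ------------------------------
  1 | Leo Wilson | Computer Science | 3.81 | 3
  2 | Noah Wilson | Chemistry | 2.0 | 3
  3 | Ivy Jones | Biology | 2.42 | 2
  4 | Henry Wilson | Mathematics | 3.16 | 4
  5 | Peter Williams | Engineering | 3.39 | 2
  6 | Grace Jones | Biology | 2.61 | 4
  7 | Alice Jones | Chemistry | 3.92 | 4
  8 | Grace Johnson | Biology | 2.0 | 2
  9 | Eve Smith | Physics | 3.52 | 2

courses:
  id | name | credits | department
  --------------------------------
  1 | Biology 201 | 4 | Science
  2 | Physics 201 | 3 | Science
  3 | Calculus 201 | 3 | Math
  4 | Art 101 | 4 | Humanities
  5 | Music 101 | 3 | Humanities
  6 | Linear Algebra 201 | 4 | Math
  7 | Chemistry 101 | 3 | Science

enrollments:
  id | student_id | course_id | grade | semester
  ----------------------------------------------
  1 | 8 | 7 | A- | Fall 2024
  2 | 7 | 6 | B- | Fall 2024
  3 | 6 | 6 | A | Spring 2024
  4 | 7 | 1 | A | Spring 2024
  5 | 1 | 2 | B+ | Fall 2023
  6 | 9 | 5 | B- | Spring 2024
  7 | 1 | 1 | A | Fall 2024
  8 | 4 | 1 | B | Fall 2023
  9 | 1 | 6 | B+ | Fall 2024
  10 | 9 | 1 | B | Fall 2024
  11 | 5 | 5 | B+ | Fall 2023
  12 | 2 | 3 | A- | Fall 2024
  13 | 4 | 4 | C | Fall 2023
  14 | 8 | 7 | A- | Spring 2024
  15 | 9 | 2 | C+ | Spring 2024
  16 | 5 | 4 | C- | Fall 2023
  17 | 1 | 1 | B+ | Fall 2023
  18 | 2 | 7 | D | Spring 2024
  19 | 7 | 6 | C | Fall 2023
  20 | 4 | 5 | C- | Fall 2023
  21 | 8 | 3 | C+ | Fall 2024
SELECT c.id, p.name AS course, c.grade FROM enrollments c JOIN courses p ON c.course_id = p.id

Execution result:
id | course | grade
1 | Chemistry 101 | A-
2 | Linear Algebra 201 | B-
3 | Linear Algebra 201 | A
4 | Biology 201 | A
5 | Physics 201 | B+
6 | Music 101 | B-
7 | Biology 201 | A
8 | Biology 201 | B
9 | Linear Algebra 201 | B+
10 | Biology 201 | B
11 | Music 101 | B+
12 | Calculus 201 | A-
13 | Art 101 | C
14 | Chemistry 101 | A-
15 | Physics 201 | C+
16 | Art 101 | C-
17 | Biology 201 | B+
18 | Chemistry 101 | D
19 | Linear Algebra 201 | C
20 | Music 101 | C-
21 | Calculus 201 | C+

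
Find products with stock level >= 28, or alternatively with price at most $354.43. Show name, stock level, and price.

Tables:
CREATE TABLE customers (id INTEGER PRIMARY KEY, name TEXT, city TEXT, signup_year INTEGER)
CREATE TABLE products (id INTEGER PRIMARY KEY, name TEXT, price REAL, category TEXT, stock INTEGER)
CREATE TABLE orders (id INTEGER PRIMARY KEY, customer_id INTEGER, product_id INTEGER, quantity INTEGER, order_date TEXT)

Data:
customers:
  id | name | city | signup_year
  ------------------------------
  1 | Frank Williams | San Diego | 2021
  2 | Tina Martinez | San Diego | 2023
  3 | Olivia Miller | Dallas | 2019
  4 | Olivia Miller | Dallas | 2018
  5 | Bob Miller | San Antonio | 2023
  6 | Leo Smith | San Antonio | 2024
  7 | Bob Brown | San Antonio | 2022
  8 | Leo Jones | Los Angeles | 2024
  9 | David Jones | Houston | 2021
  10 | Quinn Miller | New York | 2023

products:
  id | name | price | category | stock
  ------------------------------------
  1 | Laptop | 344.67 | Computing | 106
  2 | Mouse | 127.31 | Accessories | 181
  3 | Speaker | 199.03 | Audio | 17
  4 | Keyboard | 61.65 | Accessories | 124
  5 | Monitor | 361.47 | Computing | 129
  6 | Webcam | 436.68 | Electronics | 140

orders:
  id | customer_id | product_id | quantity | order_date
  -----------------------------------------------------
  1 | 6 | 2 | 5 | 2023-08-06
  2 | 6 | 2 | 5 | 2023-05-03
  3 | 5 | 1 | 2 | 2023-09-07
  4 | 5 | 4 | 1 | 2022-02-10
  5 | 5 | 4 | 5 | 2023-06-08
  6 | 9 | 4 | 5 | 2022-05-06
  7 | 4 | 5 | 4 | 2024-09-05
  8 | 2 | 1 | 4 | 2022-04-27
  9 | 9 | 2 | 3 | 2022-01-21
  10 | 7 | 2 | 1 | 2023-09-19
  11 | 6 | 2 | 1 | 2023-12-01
SELECT name, stock, price FROM products WHERE stock >= 28 OR price <= 354.43

Execution result:
name | stock | price
Laptop | 106 | 344.67
Mouse | 181 | 127.31
Speaker | 17 | 199.03
Keyboard | 124 | 61.65
Monitor | 129 | 361.47
Webcam | 140 | 436.68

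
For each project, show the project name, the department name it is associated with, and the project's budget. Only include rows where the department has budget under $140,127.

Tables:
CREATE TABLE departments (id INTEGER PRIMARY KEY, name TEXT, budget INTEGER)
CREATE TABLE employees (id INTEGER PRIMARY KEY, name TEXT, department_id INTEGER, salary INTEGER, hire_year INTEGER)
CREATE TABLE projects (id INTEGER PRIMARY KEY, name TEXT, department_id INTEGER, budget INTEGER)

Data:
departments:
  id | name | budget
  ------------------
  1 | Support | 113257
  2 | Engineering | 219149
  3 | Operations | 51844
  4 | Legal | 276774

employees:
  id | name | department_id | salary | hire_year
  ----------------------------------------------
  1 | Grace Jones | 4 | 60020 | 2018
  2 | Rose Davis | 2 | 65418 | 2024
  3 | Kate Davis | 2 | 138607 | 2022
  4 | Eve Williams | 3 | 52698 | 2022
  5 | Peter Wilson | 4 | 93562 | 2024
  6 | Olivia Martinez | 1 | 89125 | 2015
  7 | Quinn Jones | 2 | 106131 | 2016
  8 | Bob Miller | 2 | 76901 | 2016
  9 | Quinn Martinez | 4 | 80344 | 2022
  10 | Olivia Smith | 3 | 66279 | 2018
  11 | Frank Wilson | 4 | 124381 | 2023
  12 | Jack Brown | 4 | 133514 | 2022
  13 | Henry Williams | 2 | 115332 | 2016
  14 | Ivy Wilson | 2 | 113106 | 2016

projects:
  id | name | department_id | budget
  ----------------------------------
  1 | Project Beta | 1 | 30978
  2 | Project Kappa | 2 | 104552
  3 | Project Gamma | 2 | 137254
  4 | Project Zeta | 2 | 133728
SELECT c.name, p.name AS department, c.budget FROM projects c JOIN departments p ON c.department_id = p.id WHERE p.budget < 140127

Execution result:
name | department | budget
Project Beta | Support | 30978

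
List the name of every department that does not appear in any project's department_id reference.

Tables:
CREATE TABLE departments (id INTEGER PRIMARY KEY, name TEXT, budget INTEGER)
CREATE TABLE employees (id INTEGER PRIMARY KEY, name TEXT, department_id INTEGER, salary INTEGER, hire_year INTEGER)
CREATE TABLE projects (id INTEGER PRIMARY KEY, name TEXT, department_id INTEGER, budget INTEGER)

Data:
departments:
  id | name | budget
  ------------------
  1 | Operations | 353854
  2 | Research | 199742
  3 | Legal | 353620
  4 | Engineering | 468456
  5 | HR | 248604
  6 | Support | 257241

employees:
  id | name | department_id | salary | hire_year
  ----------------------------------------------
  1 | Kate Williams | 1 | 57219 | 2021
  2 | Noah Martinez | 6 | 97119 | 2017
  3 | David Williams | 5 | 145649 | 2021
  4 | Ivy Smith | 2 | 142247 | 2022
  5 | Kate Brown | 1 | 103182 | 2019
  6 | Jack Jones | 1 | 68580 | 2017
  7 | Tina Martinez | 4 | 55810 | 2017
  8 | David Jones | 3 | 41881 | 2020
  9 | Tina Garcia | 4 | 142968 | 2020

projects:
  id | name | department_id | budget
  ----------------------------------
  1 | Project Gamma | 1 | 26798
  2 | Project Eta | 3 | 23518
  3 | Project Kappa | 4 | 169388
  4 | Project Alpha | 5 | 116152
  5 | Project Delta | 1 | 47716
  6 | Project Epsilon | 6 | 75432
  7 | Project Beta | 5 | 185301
SELECT p.name FROM departments p LEFT JOIN projects c ON c.department_id = p.id WHERE c.id IS NULL

Execution result:
Research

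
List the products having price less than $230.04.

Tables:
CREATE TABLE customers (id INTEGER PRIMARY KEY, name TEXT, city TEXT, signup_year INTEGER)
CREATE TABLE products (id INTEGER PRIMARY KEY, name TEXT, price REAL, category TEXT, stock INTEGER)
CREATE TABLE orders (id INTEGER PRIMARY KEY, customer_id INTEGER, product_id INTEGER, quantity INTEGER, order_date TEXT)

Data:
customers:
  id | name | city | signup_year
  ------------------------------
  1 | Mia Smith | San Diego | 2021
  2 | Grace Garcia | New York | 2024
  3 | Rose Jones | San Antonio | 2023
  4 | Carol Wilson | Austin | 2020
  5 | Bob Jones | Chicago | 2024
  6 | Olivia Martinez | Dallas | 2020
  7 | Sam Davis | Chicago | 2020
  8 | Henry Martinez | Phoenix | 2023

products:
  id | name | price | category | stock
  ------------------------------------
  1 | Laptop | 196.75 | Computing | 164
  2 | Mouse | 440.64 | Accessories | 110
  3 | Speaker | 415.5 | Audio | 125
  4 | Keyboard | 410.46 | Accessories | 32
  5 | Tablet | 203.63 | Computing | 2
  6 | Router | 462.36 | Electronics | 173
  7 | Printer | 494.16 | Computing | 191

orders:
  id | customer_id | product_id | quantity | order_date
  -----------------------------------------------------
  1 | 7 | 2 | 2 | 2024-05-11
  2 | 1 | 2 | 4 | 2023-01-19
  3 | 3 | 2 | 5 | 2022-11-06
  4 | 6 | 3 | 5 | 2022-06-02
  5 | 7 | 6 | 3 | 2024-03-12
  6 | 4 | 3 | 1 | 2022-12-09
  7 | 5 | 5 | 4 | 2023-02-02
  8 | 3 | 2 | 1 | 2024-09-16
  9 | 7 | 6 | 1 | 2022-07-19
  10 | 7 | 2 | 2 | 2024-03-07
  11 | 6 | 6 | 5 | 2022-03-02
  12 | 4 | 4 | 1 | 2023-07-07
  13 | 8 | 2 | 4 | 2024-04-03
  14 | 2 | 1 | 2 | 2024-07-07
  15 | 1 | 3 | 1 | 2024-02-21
SELECT name, price FROM products WHERE price < 230.04

Execution result:
name | price
Laptop | 196.75
Tablet | 203.63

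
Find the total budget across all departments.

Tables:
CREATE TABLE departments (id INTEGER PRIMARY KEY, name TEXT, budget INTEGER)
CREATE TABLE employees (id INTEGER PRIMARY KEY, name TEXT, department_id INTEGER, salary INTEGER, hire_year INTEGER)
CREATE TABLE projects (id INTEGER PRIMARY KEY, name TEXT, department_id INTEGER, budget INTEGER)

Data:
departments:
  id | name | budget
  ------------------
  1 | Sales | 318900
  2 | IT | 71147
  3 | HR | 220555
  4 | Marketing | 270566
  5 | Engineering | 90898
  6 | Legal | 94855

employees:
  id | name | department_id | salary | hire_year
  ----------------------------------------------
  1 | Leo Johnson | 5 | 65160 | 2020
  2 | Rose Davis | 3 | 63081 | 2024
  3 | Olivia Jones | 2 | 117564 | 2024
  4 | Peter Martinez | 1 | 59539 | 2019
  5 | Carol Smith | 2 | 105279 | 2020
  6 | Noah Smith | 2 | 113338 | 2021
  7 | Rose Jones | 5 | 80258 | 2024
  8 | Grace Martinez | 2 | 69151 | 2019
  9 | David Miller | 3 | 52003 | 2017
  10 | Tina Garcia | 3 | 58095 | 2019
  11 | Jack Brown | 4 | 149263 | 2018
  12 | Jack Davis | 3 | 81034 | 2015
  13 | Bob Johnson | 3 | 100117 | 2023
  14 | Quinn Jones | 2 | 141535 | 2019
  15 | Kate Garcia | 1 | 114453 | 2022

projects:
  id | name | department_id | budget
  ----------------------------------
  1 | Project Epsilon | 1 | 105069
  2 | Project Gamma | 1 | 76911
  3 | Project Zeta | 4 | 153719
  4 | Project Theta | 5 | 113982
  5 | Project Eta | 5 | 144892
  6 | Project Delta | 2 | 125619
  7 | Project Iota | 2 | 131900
SELECT SUM(budget) FROM departments

Execution result:
1066921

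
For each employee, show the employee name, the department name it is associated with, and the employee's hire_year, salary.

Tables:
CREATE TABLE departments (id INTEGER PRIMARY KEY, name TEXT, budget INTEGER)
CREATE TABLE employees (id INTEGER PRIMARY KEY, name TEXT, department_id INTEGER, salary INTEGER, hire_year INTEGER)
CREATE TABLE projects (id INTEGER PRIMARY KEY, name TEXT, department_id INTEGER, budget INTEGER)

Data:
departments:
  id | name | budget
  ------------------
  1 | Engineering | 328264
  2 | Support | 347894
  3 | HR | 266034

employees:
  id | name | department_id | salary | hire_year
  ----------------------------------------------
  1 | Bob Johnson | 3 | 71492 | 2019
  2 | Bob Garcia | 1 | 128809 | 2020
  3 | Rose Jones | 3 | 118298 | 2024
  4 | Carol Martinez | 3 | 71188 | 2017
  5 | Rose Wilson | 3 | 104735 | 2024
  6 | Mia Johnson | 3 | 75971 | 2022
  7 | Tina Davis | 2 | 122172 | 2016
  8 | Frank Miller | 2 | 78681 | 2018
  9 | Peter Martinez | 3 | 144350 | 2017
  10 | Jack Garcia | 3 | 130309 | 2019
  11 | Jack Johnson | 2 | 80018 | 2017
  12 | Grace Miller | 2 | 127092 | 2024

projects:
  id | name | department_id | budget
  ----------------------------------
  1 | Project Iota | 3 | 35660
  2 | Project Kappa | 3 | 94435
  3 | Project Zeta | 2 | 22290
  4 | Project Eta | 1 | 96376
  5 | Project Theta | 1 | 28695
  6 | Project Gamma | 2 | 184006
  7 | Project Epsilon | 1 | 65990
SELECT c.name, p.name AS department, c.hire_year, c.salary FROM employees c JOIN departments p ON c.department_id = p.id

Execution result:
name | department | hire_year | salary
Bob Johnson | HR | 2019 | 71492
Bob Garcia | Engineering | 2020 | 128809
Rose Jones | HR | 2024 | 118298
Carol Martinez | HR | 2017 | 71188
Rose Wilson | HR | 2024 | 104735
Mia Johnson | HR | 2022 | 75971
Tina Davis | Support | 2016 | 122172
Frank Miller | Support | 2018 | 78681
Peter Martinez | HR | 2017 | 144350
Jack Garcia | HR | 2019 | 130309
Jack Johnson | Support | 2017 | 80018
Grace Miller | Support | 2024 | 127092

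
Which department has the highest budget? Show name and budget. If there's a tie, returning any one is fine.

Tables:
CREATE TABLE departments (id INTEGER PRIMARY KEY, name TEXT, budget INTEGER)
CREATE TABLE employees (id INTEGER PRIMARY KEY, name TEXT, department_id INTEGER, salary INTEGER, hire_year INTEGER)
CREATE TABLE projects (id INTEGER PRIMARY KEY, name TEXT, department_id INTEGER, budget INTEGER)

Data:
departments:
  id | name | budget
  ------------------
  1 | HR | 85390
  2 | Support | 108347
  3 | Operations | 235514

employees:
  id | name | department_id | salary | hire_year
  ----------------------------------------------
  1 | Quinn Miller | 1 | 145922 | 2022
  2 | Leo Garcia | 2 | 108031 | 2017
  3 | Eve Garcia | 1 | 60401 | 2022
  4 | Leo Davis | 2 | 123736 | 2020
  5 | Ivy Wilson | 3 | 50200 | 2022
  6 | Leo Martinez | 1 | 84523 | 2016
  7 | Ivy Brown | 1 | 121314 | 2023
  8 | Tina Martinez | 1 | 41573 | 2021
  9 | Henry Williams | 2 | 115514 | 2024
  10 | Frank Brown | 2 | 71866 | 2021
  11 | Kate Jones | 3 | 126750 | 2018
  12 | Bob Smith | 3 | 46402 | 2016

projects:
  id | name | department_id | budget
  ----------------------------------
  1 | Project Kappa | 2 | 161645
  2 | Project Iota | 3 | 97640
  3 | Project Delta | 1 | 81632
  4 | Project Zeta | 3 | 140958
SELECT name, budget FROM departments ORDER BY budget DESC LIMIT 1

Execution result:
name | budget
Operations | 235514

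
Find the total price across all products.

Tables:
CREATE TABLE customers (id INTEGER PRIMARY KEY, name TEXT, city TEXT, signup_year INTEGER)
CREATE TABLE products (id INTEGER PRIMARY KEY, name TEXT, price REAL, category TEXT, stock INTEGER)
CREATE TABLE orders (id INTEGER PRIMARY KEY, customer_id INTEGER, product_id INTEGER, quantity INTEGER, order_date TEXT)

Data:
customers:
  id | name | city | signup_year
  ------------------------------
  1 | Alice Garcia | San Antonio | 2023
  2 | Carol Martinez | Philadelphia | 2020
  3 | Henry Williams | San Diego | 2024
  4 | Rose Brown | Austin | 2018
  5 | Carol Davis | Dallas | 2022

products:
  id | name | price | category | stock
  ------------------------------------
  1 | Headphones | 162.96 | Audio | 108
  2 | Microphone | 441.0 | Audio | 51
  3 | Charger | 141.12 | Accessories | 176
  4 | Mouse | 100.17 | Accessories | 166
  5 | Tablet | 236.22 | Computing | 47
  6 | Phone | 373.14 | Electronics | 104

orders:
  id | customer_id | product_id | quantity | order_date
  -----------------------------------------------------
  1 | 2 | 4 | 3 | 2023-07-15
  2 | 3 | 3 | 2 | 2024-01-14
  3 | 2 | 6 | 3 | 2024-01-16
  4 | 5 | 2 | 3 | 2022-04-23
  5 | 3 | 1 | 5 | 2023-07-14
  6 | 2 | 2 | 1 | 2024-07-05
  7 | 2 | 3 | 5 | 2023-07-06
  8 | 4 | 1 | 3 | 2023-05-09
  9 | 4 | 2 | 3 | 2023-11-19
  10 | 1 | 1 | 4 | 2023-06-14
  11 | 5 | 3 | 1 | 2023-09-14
SELECT SUM(price) FROM products

Execution result:
1454.61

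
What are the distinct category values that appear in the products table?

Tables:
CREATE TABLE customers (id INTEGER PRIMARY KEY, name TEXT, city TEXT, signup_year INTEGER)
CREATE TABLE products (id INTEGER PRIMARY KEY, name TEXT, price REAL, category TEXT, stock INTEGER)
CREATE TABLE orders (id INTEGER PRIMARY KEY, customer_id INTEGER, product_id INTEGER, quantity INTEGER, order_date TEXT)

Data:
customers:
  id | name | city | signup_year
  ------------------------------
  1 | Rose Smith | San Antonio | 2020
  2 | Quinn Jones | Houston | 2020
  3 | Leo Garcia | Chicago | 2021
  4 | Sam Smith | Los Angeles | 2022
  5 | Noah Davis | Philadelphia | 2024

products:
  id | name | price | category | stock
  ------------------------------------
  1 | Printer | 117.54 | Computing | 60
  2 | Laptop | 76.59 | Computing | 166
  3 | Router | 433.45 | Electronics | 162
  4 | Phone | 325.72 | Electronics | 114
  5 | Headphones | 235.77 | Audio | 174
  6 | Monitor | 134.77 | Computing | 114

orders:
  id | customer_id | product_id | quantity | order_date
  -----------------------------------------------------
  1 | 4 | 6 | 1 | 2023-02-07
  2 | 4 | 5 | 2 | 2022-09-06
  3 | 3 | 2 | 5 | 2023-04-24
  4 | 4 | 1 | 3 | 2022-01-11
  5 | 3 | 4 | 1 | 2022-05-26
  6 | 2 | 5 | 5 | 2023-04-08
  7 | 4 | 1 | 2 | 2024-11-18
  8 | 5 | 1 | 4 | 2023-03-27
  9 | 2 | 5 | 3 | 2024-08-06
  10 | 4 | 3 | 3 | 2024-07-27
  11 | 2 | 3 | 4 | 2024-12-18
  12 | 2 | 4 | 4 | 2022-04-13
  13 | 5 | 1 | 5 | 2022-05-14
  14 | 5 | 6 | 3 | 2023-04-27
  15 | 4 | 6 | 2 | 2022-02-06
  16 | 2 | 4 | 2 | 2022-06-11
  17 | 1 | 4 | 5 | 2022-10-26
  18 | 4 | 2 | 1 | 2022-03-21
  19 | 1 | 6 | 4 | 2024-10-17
SELECT DISTINCT category FROM products

Execution result:
category
Computing
Electronics
Audio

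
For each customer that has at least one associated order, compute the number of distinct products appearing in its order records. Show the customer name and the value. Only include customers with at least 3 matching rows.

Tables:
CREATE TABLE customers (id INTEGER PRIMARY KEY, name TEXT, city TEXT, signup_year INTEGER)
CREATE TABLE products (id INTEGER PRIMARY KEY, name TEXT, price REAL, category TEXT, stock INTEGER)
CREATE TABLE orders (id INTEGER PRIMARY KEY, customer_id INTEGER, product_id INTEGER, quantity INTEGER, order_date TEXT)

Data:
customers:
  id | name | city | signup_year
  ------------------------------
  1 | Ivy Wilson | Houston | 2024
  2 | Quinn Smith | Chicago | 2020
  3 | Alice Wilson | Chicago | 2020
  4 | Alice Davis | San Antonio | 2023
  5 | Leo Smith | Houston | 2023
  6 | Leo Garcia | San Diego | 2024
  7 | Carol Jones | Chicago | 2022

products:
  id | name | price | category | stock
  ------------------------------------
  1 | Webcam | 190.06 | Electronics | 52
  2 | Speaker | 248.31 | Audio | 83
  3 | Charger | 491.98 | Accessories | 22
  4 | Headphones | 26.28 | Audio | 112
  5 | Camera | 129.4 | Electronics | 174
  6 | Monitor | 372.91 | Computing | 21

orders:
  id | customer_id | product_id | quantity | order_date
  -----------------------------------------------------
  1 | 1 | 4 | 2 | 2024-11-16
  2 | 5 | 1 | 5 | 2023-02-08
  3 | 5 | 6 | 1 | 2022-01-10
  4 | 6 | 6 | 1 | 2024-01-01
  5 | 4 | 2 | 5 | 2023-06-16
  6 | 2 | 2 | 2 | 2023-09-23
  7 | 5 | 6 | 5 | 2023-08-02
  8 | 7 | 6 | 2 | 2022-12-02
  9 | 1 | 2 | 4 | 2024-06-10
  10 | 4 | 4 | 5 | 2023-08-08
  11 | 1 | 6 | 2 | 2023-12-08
SELECT p.name, COUNT(DISTINCT c.product_id) AS distinct_product_count FROM orders c JOIN customers p ON c.customer_id = p.id GROUP BY p.id, p.name HAVING COUNT(*) >= 3

Execution result:
name | distinct_product_count
Ivy Wilson | 3
Leo Smith | 2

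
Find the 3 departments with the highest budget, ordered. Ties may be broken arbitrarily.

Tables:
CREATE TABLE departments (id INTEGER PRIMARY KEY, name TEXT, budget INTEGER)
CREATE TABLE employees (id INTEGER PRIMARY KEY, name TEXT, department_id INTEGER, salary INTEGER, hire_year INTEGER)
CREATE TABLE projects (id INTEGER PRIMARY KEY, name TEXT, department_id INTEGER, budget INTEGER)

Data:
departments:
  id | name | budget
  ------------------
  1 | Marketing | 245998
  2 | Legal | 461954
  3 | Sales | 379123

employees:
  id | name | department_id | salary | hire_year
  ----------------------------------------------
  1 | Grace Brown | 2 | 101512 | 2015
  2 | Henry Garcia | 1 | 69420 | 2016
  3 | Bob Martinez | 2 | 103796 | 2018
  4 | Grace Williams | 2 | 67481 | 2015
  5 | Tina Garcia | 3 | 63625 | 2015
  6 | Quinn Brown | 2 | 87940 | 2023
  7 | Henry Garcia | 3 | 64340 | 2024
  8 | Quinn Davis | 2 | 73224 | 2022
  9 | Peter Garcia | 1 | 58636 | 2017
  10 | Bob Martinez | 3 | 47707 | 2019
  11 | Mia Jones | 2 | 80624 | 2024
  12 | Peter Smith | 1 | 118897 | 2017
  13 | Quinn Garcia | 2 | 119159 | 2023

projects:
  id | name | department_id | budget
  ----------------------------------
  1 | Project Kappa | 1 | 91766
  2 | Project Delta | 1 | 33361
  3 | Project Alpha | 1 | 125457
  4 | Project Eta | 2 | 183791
SELECT name, budget FROM departments ORDER BY budget DESC LIMIT 3

Execution result:
name | budget
Legal | 461954
Sales | 379123
Marketing | 245998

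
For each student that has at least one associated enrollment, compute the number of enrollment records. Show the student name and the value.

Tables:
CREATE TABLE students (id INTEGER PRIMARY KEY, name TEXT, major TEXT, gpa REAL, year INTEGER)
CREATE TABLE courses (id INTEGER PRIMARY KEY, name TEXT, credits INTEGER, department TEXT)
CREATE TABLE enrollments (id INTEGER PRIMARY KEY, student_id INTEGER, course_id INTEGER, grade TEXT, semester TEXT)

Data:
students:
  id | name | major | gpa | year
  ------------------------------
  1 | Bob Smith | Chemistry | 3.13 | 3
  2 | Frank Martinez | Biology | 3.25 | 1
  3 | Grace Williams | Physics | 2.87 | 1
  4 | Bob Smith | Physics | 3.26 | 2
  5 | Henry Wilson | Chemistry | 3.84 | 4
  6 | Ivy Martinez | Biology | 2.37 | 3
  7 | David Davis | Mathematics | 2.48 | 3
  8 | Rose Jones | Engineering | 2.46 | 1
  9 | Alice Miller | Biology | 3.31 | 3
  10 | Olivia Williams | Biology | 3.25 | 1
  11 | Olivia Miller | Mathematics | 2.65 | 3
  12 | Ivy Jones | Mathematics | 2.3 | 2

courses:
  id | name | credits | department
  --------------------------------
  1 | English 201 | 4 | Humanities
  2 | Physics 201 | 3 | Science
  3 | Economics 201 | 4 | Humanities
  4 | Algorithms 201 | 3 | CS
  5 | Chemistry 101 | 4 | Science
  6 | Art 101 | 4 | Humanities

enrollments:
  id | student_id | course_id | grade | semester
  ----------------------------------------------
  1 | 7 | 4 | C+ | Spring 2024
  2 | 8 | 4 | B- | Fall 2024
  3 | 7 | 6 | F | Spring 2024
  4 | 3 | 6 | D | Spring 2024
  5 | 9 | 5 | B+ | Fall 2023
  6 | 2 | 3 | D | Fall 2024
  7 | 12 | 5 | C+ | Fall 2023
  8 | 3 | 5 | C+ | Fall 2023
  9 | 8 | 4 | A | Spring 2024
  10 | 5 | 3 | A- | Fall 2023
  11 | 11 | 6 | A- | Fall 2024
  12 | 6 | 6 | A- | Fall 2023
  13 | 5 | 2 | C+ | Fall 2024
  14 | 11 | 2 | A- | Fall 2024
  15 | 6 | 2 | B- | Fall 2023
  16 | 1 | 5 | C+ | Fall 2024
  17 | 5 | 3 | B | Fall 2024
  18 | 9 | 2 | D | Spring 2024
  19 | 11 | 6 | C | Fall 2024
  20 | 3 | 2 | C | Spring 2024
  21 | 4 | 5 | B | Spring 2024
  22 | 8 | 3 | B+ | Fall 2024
SELECT p.name, COUNT(*) AS n FROM enrollments c JOIN students p ON c.student_id = p.id GROUP BY p.id, p.name

Execution result:
name | n
Bob Smith | 1
Frank Martinez | 1
Grace Williams | 3
Bob Smith | 1
Henry Wilson | 3
Ivy Martinez | 2
David Davis | 2
Rose Jones | 3
Alice Miller | 2
Olivia Miller | 3
Ivy Jones | 1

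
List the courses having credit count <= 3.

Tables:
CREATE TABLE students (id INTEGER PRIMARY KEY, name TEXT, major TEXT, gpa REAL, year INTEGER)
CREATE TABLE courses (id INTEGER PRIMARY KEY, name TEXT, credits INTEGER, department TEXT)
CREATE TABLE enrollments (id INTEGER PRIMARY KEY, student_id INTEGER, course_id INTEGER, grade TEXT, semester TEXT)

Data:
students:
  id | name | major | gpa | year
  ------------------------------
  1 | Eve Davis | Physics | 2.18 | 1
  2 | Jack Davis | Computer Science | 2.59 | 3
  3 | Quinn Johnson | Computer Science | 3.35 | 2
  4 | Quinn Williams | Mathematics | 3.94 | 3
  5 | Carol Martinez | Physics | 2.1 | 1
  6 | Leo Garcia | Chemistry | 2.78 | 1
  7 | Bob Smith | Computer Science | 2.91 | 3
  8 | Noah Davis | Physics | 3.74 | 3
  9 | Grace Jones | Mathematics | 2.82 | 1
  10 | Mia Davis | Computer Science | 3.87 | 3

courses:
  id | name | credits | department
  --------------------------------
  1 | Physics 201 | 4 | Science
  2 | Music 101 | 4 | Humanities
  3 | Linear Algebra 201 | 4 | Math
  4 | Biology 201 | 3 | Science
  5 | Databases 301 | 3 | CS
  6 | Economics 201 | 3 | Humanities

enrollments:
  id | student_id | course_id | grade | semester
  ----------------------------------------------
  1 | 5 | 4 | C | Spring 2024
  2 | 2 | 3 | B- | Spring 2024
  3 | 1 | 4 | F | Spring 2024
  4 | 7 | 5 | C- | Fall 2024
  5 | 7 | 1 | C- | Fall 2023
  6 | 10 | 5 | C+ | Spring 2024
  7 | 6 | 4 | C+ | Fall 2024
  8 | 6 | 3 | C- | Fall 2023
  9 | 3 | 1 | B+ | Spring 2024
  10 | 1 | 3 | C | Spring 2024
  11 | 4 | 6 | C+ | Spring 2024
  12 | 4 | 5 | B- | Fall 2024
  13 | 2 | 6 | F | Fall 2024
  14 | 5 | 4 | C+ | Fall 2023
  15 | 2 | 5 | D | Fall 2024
SELECT name, credits FROM courses WHERE credits <= 3

Execution result:
name | credits
Biology 201 | 3
Databases 301 | 3
Economics 201 | 3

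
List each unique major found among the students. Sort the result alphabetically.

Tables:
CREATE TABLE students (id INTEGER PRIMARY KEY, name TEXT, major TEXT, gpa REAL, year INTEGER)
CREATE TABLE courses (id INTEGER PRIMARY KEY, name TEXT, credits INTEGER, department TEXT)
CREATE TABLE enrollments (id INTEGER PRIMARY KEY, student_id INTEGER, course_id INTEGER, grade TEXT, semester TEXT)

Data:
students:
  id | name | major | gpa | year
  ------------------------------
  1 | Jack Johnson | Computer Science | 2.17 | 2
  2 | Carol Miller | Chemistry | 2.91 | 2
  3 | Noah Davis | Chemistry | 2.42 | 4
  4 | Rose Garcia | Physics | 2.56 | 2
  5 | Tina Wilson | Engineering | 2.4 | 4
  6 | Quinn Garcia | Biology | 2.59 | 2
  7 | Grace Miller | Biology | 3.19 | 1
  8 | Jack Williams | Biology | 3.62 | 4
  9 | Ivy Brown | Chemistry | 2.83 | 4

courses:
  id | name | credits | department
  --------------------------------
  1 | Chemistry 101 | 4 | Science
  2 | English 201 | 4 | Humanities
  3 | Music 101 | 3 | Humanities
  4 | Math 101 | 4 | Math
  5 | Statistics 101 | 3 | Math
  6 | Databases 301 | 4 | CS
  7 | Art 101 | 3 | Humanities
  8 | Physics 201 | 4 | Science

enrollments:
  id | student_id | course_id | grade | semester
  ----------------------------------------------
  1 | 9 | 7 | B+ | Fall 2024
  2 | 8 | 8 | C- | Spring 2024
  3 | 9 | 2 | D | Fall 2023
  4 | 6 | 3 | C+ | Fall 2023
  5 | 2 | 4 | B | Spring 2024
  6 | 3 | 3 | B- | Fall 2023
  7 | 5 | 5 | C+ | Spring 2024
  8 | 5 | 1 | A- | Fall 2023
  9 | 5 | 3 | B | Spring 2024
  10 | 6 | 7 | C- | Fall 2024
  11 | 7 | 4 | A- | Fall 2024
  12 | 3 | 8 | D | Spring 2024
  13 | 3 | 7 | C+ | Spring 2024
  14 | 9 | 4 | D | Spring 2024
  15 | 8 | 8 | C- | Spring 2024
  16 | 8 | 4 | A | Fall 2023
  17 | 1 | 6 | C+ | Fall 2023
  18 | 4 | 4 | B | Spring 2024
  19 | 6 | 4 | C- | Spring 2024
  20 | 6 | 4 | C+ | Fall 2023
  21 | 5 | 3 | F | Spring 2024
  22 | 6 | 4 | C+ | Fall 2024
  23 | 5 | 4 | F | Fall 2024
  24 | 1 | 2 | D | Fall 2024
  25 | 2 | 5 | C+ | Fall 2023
SELECT DISTINCT major FROM students ORDER BY major

Execution result:
major
Biology
Chemistry
Computer Science
Engineering
Physics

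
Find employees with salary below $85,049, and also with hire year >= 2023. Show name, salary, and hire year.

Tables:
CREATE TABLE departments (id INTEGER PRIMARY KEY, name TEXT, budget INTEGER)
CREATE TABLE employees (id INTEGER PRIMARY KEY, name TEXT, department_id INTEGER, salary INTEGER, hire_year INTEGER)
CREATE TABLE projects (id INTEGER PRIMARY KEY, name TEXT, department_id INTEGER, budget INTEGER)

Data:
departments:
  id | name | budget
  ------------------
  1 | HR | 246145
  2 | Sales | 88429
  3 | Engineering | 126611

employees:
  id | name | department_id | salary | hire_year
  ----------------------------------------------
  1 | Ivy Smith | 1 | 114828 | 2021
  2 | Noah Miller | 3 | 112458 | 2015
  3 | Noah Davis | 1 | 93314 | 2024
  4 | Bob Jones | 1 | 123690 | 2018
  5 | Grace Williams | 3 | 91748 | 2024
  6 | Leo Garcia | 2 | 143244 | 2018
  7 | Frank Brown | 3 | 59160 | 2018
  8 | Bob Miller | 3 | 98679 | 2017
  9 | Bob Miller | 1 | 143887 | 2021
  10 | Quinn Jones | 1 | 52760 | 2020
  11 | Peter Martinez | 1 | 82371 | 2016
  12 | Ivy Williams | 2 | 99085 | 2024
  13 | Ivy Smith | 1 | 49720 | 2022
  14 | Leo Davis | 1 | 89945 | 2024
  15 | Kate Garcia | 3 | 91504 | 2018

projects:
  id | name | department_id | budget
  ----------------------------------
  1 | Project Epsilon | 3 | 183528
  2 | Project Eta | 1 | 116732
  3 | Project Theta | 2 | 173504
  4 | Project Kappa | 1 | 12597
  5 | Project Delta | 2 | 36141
SELECT name, salary, hire_year FROM employees WHERE salary < 85049 AND hire_year >= 2023

Execution result:
(no rows)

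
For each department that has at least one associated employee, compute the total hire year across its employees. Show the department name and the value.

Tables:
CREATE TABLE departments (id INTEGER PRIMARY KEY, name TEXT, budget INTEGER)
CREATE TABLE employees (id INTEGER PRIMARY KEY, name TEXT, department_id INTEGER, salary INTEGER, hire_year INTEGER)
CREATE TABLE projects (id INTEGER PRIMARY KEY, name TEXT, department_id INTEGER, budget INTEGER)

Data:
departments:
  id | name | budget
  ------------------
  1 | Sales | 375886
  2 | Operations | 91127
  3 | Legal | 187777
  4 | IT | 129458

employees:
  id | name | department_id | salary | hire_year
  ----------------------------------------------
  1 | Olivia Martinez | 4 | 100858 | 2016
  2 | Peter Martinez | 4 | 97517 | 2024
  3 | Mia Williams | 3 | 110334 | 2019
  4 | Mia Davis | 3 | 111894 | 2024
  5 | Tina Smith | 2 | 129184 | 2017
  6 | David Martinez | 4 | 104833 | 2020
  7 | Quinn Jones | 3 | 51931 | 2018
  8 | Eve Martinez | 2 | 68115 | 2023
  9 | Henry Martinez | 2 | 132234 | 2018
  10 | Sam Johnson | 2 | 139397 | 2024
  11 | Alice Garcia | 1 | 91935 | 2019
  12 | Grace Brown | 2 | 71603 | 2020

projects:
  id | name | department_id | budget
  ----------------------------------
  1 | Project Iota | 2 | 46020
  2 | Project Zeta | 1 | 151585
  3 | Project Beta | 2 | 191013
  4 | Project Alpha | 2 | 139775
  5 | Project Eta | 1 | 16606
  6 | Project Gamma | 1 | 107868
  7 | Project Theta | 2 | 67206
SELECT p.name, SUM(c.hire_year) AS sum_hire_year FROM employees c JOIN departments p ON c.department_id = p.id GROUP BY p.id, p.name

Execution result:
name | sum_hire_year
Sales | 2019
Operations | 10102
Legal | 6061
IT | 6060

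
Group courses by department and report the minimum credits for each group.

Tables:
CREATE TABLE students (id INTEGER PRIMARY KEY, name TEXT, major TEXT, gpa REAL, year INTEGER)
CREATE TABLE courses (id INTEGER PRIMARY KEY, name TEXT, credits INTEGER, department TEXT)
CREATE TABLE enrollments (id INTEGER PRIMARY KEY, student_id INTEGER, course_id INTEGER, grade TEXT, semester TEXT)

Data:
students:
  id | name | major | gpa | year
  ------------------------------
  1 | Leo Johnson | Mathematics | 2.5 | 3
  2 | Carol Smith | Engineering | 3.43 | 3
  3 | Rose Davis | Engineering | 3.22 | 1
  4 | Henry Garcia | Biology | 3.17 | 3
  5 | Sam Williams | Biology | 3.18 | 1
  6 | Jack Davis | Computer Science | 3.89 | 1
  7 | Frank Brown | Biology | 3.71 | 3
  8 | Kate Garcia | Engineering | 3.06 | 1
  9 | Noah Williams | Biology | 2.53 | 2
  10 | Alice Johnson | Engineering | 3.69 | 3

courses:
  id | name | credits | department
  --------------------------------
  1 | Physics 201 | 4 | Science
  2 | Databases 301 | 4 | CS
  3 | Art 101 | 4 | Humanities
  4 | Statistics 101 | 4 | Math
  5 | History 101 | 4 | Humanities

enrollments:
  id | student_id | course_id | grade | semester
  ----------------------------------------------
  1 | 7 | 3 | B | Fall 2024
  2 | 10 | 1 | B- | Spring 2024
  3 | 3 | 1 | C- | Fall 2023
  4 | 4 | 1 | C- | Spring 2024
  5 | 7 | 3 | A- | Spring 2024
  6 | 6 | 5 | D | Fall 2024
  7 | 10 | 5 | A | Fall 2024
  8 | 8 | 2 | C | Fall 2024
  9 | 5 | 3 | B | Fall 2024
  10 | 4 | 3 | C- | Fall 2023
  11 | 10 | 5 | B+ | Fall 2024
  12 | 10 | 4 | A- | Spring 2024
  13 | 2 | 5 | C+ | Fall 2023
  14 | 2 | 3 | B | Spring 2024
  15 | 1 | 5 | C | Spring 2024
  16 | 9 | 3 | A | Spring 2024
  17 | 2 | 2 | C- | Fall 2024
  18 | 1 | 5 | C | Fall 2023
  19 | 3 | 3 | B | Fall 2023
SELECT department, MIN(credits) AS min_credits FROM courses GROUP BY department

Execution result:
department | min_credits
CS | 4
Humanities | 4
Math | 4
Science | 4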